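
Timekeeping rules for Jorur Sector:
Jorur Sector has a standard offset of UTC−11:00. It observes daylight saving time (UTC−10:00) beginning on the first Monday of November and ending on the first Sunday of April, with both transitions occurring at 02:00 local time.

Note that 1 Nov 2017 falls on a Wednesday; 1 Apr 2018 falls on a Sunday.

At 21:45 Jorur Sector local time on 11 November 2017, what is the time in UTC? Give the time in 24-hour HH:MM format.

07:45

1 November 2017 is a Wednesday, so the first Monday is November 6.
1 April 2018 is a Sunday, so the first Sunday is April 1.
11 November 2017 falls between 6 November 2017 and 1 April 2018, so daylight saving is in effect and Jorur Sector is at UTC−10:00.
21:45 local + 10h = 07:45 UTC (rolling into the next day, 12 November 2017).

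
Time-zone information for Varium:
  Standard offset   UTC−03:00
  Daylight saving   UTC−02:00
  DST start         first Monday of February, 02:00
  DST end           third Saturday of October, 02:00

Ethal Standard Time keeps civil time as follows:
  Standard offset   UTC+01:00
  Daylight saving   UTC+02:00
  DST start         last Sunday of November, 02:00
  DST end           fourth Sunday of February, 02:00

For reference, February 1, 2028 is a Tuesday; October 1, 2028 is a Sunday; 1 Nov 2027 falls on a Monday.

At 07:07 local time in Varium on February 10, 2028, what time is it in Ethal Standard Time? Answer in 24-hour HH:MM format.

1 February 2028 is a Tuesday, so the first Monday is February 7.
1 October 2028 is a Sunday, so the first Saturday is October 7 and the third is October 21.
February 10, 2028 falls between 7 February and 21 October, so daylight saving is in effect and Varium is at UTC−02:00.
07:07 Varium + 2h = 09:07 UTC.
1 November 2027 is a Monday, so Sundays fall on 7, 14, 21, 28; the last is November 28.
1 February 2028 is a Tuesday, so the first Sunday is February 6 and the fourth is February 27.
At the standard offset (UTC+01:00), 09:07 UTC + 1h = 10:07 Ethal Standard Time standard time.
The standard-time date in Ethal Standard Time, February 10, 2028, lies within the daylight-saving period (28 November 2027 – 27 February 2028), so Ethal Standard Time is on daylight time, UTC+02:00.
09:07 UTC + 2h = 11:07 Ethal Standard Time.

11:07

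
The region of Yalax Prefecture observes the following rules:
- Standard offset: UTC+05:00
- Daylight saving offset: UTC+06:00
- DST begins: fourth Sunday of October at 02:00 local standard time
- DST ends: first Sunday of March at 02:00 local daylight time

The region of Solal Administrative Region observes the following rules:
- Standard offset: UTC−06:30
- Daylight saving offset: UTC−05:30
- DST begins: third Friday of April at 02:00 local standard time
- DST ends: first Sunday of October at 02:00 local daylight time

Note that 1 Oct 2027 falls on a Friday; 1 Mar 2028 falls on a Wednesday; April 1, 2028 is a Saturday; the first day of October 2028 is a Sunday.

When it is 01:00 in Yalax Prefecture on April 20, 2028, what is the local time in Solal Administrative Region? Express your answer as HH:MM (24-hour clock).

1 October 2027 is a Friday, so the first Sunday is October 3 and the fourth is October 24.
1 March 2028 is a Wednesday, so the first Sunday is March 5.
April 20, 2028 is outside the daylight-saving period (24 October 2027 – 5 March 2028), so Yalax Prefecture is on standard time, UTC+05:00.
01:00 Yalax Prefecture − 5h = 20:00 UTC (rolling into the previous day, 19 April 2028).
1 April 2028 is a Saturday, so the first Friday is April 7 and the third is April 21.
1 October 2028 is a Sunday, so the first Sunday is October 1.
At the standard offset (UTC−06:30), 20:00 UTC − 6h30m = 13:30 Solal Administrative Region standard time.
The standard-time date in Solal Administrative Region, April 19, 2028, is outside the daylight-saving period (21 April – 1 October), so Solal Administrative Region is on standard time, UTC−06:30.
20:00 UTC − 6h30m = 13:30 Solal Administrative Region.

13:30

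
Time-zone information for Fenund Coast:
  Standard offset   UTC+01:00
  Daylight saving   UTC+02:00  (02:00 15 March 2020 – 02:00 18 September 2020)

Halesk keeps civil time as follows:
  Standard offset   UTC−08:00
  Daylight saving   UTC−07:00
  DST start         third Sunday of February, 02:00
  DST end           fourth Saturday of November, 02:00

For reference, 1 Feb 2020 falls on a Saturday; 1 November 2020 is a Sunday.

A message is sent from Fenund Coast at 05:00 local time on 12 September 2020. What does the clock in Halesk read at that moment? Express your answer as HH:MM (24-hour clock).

20:00

12 September 2020 falls between 15 March and 18 September, so daylight saving is in effect and Fenund Coast is at UTC+02:00.
05:00 Fenund Coast − 2h = 03:00 UTC.
1 February 2020 is a Saturday, so the first Sunday is February 2 and the third is February 16.
1 November 2020 is a Sunday, so the first Saturday is November 7 and the fourth is November 28.
At the standard offset (UTC−08:00), 03:00 UTC − 8h = 19:00 Halesk standard time (rolling into the previous day, 11 September 2020).
The standard-time date in Halesk, 11 September 2020, falls between 16 February and 28 November, so daylight saving is in effect and Halesk is at UTC−07:00.
03:00 UTC − 7h = 20:00 Halesk (rolling into the previous day, 11 September 2020).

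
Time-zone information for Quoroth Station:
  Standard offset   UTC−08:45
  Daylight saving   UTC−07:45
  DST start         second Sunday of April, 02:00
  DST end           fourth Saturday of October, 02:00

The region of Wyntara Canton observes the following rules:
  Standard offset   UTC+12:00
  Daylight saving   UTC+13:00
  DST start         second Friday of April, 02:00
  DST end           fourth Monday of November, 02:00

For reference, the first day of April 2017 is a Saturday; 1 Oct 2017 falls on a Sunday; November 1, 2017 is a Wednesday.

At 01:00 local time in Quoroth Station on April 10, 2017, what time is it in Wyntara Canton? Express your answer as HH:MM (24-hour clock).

1 April 2017 is a Saturday, so the first Sunday is April 2 and the second is April 9.
1 October 2017 is a Sunday, so the first Saturday is October 7 and the fourth is October 28.
April 10, 2017 falls between 9 April and 28 October, so daylight saving is in effect and Quoroth Station is at UTC−07:45.
01:00 Quoroth Station + 7h45m = 08:45 UTC.
1 April 2017 is a Saturday, so the first Friday is April 7 and the second is April 14.
1 November 2017 is a Wednesday, so the first Monday is November 6 and the fourth is November 27.
At the standard offset (UTC+12:00), 08:45 UTC + 12h = 20:45 Wyntara Canton standard time.
The standard-time date in Wyntara Canton, April 10, 2017, does not fall between 14 April and 27 November, so daylight saving is not in effect and Wyntara Canton is at UTC+12:00.
08:45 UTC + 12h = 20:45 Wyntara Canton.

20:45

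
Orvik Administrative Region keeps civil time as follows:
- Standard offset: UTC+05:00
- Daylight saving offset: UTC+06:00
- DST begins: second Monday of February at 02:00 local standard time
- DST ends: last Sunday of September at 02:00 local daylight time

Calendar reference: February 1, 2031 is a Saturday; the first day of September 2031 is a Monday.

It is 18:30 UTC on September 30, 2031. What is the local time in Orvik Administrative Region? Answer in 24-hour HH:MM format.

1 February 2031 is a Saturday, so the first Monday is February 3 and the second is February 10.
1 September 2031 is a Monday, so Sundays fall on 7, 14, 21, 28; the last is September 28.
At the standard offset (UTC+05:00), 18:30 UTC + 5h = 23:30 Orvik Administrative Region standard time.
The standard-time date in Orvik Administrative Region, September 30, 2031, is outside the daylight-saving period (10 February – 28 September), so Orvik Administrative Region is on standard time, UTC+05:00.
18:30 UTC + 5h = 23:30 local.

23:30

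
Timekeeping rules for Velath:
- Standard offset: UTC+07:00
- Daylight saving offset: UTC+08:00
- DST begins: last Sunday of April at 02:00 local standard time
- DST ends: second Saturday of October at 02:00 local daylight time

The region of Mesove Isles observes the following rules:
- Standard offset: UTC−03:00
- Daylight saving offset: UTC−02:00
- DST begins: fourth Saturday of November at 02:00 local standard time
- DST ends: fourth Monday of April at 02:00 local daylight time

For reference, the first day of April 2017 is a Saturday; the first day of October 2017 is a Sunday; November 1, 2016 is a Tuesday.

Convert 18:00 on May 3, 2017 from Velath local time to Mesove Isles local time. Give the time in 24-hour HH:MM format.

1 April 2017 is a Saturday, so Sundays fall on 2, 9, 16, 23, 30; the last is April 30.
1 October 2017 is a Sunday, so the first Saturday is October 7 and the second is October 14.
Daylight saving runs 30 April – 14 October; May 3, 2017 is inside that window, so Velath is at UTC+08:00.
18:00 Velath − 8h = 10:00 UTC.
1 November 2016 is a Tuesday, so the first Saturday is November 5 and the fourth is November 26.
1 April 2017 is a Saturday, so the first Monday is April 3 and the fourth is April 24.
At the standard offset (UTC−03:00), 10:00 UTC − 3h = 07:00 Mesove Isles standard time.
The standard-time date in Mesove Isles, May 3, 2017, is outside the daylight-saving period (26 November 2016 – 24 April 2017), so Mesove Isles is on standard time, UTC−03:00.
10:00 UTC − 3h = 07:00 Mesove Isles.

07:00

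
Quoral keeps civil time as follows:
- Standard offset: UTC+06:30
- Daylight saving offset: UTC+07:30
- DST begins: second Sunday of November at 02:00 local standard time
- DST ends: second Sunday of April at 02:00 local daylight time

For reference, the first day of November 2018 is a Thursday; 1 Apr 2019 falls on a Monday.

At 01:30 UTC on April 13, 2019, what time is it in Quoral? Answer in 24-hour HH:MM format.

09:00

1 November 2018 is a Thursday, so the first Sunday is November 4 and the second is November 11.
1 April 2019 is a Monday, so the first Sunday is April 7 and the second is April 14.
At the standard offset (UTC+06:30), 01:30 UTC + 6h30m = 08:00 Quoral standard time.
The standard-time date in Quoral, April 13, 2019, falls between 11 November 2018 and 14 April 2019, so daylight saving is in effect and Quoral is at UTC+07:30.
01:30 UTC + 7h30m = 09:00 local.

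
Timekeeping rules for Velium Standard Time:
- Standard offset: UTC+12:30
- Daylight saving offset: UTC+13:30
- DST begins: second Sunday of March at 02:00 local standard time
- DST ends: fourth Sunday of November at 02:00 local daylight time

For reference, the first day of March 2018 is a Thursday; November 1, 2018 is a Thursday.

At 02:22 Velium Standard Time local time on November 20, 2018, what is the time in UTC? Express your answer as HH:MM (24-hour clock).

12:52

1 March 2018 is a Thursday, so the first Sunday is March 4 and the second is March 11.
1 November 2018 is a Thursday, so the first Sunday is November 4 and the fourth is November 25.
November 20, 2018 lies within the daylight-saving period (11 March – 25 November), so Velium Standard Time is on daylight time, UTC+13:30.
02:22 local − 13h30m = 12:52 UTC (rolling into the previous day, 19 November 2018).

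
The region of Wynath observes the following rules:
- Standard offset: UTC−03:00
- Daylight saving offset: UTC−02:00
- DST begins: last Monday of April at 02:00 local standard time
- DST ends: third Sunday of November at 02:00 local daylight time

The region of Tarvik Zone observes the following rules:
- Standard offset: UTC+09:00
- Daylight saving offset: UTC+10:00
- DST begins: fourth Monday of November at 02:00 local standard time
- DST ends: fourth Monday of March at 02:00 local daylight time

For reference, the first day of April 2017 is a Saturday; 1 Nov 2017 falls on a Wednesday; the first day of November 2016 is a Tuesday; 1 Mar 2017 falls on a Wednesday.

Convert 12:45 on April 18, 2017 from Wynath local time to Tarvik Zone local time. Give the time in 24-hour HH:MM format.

00:45

1 April 2017 is a Saturday, so Mondays fall on 3, 10, 17, 24; the last is April 24.
1 November 2017 is a Wednesday, so the first Sunday is November 5 and the third is November 19.
April 18, 2017 is outside the daylight-saving period (24 April – 19 November), so Wynath is on standard time, UTC−03:00.
12:45 Wynath + 3h = 15:45 UTC.
1 November 2016 is a Tuesday, so the first Monday is November 7 and the fourth is November 28.
1 March 2017 is a Wednesday, so the first Monday is March 6 and the fourth is March 27.
At the standard offset (UTC+09:00), 15:45 UTC + 9h = 00:45 Tarvik Zone standard time (rolling into the next day, 19 April 2017).
Daylight saving runs 28 November 2016 – 27 March 2017; the standard-time date in Tarvik Zone, April 19, 2017, is outside that window, so Tarvik Zone is on standard time at UTC+09:00.
15:45 UTC + 9h = 00:45 Tarvik Zone (rolling into the next day, 19 April 2017).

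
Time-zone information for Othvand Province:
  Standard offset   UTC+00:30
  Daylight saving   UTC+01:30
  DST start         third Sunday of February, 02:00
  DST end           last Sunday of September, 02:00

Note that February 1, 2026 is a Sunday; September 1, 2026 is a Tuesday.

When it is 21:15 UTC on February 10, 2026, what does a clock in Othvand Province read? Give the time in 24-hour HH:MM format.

1 February 2026 is a Sunday, so the first Sunday is February 1 and the third is February 15.
1 September 2026 is a Tuesday, so Sundays fall on 6, 13, 20, 27; the last is September 27.
At the standard offset (UTC+00:30), 21:15 UTC + 0h30m = 21:45 Othvand Province standard time.
The standard-time date in Othvand Province, February 10, 2026, does not fall between 15 February and 27 September, so daylight saving is not in effect and Othvand Province is at UTC+00:30.
21:15 UTC + 0h30m = 21:45 local.

21:45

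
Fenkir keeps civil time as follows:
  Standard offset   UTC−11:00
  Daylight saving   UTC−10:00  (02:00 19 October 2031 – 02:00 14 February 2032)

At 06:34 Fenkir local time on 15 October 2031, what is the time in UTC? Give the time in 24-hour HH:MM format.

15 October 2031 does not fall between 19 October 2031 and 14 February 2032, so daylight saving is not in effect and Fenkir is at UTC−11:00.
06:34 local + 11h = 17:34 UTC.

17:34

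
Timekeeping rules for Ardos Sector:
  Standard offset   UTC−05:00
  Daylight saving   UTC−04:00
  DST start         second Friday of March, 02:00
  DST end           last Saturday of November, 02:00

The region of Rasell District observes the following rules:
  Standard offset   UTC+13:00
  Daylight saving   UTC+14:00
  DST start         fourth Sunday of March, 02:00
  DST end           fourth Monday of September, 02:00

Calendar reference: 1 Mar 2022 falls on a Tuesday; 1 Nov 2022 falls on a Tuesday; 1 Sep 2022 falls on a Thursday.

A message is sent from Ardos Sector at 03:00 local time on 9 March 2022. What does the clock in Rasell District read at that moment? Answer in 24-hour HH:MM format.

21:00

1 March 2022 is a Tuesday, so the first Friday is March 4 and the second is March 11.
1 November 2022 is a Tuesday, so Saturdays fall on 5, 12, 19, 26; the last is November 26.
9 March 2022 does not fall between 11 March and 26 November, so daylight saving is not in effect and Ardos Sector is at UTC−05:00.
03:00 Ardos Sector + 5h = 08:00 UTC.
1 March 2022 is a Tuesday, so the first Sunday is March 6 and the fourth is March 27.
1 September 2022 is a Thursday, so the first Monday is September 5 and the fourth is September 26.
At the standard offset (UTC+13:00), 08:00 UTC + 13h = 21:00 Rasell District standard time.
The standard-time date in Rasell District, 9 March 2022, is outside the daylight-saving period (27 March – 26 September), so Rasell District is on standard time, UTC+13:00.
08:00 UTC + 13h = 21:00 Rasell District.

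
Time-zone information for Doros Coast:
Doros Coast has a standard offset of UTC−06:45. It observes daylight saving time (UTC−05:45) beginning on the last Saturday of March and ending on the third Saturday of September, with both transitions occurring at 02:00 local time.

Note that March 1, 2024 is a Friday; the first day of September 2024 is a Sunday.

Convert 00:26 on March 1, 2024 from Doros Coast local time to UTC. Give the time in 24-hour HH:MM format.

1 March 2024 is a Friday, so Saturdays fall on 2, 9, 16, 23, 30; the last is March 30.
1 September 2024 is a Sunday, so the first Saturday is September 7 and the third is September 21.
March 1, 2024 does not fall between 30 March and 21 September, so daylight saving is not in effect and Doros Coast is at UTC−06:45.
00:26 local + 6h45m = 07:11 UTC.

07:11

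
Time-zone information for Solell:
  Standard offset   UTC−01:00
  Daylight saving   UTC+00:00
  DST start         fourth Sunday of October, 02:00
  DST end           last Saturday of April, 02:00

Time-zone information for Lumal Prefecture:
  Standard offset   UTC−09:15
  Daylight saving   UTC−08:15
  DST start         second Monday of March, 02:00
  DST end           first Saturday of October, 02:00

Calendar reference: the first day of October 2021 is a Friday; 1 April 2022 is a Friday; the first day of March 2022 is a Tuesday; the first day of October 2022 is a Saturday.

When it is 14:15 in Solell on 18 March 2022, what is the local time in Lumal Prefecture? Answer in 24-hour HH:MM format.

1 October 2021 is a Friday, so the first Sunday is October 3 and the fourth is October 24.
1 April 2022 is a Friday, so Saturdays fall on 2, 9, 16, 23, 30; the last is April 30.
Daylight saving runs 24 October 2021 – 30 April 2022; 18 March 2022 is inside that window, so Solell is at UTC+00:00.
14:15 Solell − 0h = 14:15 UTC.
1 March 2022 is a Tuesday, so the first Monday is March 7 and the second is March 14.
1 October 2022 is a Saturday, so the first Saturday is October 1.
At the standard offset (UTC−09:15), 14:15 UTC − 9h15m = 05:00 Lumal Prefecture standard time.
The standard-time date in Lumal Prefecture, 18 March 2022, falls between 14 March and 1 October, so daylight saving is in effect and Lumal Prefecture is at UTC−08:15.
14:15 UTC − 8h15m = 06:00 Lumal Prefecture.

06:00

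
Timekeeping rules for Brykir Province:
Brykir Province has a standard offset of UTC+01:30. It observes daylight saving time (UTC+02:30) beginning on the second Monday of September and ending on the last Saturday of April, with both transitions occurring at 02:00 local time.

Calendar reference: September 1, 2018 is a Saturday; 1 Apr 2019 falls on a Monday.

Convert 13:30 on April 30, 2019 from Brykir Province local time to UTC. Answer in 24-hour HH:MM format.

1 September 2018 is a Saturday, so the first Monday is September 3 and the second is September 10.
1 April 2019 is a Monday, so Saturdays fall on 6, 13, 20, 27; the last is April 27.
April 30, 2019 is outside the daylight-saving period (10 September 2018 – 27 April 2019), so Brykir Province is on standard time, UTC+01:30.
13:30 local − 1h30m = 12:00 UTC.

12:00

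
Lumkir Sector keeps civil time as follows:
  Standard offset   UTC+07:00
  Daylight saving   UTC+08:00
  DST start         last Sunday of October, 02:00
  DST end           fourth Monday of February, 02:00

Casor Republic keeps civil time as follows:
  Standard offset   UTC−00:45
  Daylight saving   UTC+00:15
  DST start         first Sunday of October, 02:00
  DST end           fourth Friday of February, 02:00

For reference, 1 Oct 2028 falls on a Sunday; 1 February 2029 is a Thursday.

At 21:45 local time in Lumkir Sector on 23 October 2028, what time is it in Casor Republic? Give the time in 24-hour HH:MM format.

15:00

1 October 2028 is a Sunday, so Sundays fall on 1, 8, 15, 22, 29; the last is October 29.
1 February 2029 is a Thursday, so the first Monday is February 5 and the fourth is February 26.
23 October 2028 does not fall between 29 October 2028 and 26 February 2029, so daylight saving is not in effect and Lumkir Sector is at UTC+07:00.
21:45 Lumkir Sector − 7h = 14:45 UTC.
1 October 2028 is a Sunday, so the first Sunday is October 1.
1 February 2029 is a Thursday, so the first Friday is February 2 and the fourth is February 23.
At the standard offset (UTC−00:45), 14:45 UTC − 0h45m = 14:00 Casor Republic standard time.
The standard-time date in Casor Republic, 23 October 2028, lies within the daylight-saving period (1 October 2028 – 23 February 2029), so Casor Republic is on daylight time, UTC+00:15.
14:45 UTC + 0h15m = 15:00 Casor Republic.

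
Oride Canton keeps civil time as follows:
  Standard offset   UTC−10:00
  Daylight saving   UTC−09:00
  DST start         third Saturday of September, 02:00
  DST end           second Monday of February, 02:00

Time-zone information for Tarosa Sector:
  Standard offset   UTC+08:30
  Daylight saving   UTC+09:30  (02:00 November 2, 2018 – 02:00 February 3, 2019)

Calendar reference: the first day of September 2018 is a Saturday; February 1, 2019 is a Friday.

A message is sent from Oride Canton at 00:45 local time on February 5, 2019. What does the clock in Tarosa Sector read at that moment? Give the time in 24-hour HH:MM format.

18:15

1 September 2018 is a Saturday, so the first Saturday is September 1 and the third is September 15.
1 February 2019 is a Friday, so the first Monday is February 4 and the second is February 11.
February 5, 2019 falls between 15 September 2018 and 11 February 2019, so daylight saving is in effect and Oride Canton is at UTC−09:00.
00:45 Oride Canton + 9h = 09:45 UTC.
At the standard offset (UTC+08:30), 09:45 UTC + 8h30m = 18:15 Tarosa Sector standard time.
The standard-time date in Tarosa Sector, February 5, 2019, is outside the daylight-saving period (2 November 2018 – 3 February 2019), so Tarosa Sector is on standard time, UTC+08:30.
09:45 UTC + 8h30m = 18:15 Tarosa Sector.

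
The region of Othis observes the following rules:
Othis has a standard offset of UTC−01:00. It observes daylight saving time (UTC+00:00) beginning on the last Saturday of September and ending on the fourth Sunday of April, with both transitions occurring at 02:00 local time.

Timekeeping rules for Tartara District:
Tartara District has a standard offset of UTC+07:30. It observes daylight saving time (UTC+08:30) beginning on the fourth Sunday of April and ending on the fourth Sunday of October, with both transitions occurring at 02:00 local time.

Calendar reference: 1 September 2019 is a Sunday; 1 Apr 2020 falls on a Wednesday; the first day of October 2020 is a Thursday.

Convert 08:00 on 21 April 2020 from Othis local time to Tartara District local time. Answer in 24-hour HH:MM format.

15:30

1 September 2019 is a Sunday, so Saturdays fall on 7, 14, 21, 28; the last is September 28.
1 April 2020 is a Wednesday, so the first Sunday is April 5 and the fourth is April 26.
21 April 2020 lies within the daylight-saving period (28 September 2019 – 26 April 2020), so Othis is on daylight time, UTC+00:00.
08:00 Othis − 0h = 08:00 UTC.
1 April 2020 is a Wednesday, so the first Sunday is April 5 and the fourth is April 26.
1 October 2020 is a Thursday, so the first Sunday is October 4 and the fourth is October 25.
At the standard offset (UTC+07:30), 08:00 UTC + 7h30m = 15:30 Tartara District standard time.
The standard-time date in Tartara District, 21 April 2020, does not fall between 26 April and 25 October, so daylight saving is not in effect and Tartara District is at UTC+07:30.
08:00 UTC + 7h30m = 15:30 Tartara District.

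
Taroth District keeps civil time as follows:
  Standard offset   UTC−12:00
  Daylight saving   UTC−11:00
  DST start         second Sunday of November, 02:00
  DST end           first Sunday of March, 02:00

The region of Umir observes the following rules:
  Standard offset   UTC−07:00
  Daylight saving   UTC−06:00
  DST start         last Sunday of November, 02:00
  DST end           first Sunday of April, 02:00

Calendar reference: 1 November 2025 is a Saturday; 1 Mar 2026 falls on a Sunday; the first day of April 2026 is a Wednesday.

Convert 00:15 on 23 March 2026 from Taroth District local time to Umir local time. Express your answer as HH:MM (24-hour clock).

06:15

1 November 2025 is a Saturday, so the first Sunday is November 2 and the second is November 9.
1 March 2026 is a Sunday, so the first Sunday is March 1.
23 March 2026 does not fall between 9 November 2025 and 1 March 2026, so daylight saving is not in effect and Taroth District is at UTC−12:00.
00:15 Taroth District + 12h = 12:15 UTC.
1 November 2025 is a Saturday, so Sundays fall on 2, 9, 16, 23, 30; the last is November 30.
1 April 2026 is a Wednesday, so the first Sunday is April 5.
At the standard offset (UTC−07:00), 12:15 UTC − 7h = 05:15 Umir standard time.
The standard-time date in Umir, 23 March 2026, falls between 30 November 2025 and 5 April 2026, so daylight saving is in effect and Umir is at UTC−06:00.
12:15 UTC − 6h = 06:15 Umir.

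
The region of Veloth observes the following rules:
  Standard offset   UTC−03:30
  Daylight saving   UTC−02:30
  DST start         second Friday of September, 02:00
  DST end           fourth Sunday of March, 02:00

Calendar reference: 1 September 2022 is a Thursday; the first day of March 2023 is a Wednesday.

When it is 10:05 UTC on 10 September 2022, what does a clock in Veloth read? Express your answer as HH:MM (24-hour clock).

07:35

1 September 2022 is a Thursday, so the first Friday is September 2 and the second is September 9.
1 March 2023 is a Wednesday, so the first Sunday is March 5 and the fourth is March 26.
At the standard offset (UTC−03:30), 10:05 UTC − 3h30m = 06:35 Veloth standard time.
The standard-time date in Veloth, 10 September 2022, falls between 9 September 2022 and 26 March 2023, so daylight saving is in effect and Veloth is at UTC−02:30.
10:05 UTC − 2h30m = 07:35 local.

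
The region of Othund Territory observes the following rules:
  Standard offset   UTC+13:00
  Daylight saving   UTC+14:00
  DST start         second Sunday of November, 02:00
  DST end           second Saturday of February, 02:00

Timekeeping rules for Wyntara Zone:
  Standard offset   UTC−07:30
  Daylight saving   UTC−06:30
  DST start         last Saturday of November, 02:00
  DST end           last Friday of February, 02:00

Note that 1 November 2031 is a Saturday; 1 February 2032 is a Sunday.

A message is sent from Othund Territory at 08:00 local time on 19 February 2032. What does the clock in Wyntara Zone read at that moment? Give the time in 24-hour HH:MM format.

1 November 2031 is a Saturday, so the first Sunday is November 2 and the second is November 9.
1 February 2032 is a Sunday, so the first Saturday is February 7 and the second is February 14.
Daylight saving runs 9 November 2031 – 14 February 2032; 19 February 2032 is outside that window, so Othund Territory is on standard time at UTC+13:00.
08:00 Othund Territory − 13h = 19:00 UTC (rolling into the previous day, 18 February 2032).
1 November 2031 is a Saturday, so Saturdays fall on 1, 8, 15, 22, 29; the last is November 29.
1 February 2032 is a Sunday, so Fridays fall on 6, 13, 20, 27; the last is February 27.
At the standard offset (UTC−07:30), 19:00 UTC − 7h30m = 11:30 Wyntara Zone standard time.
Daylight saving runs 29 November 2031 – 27 February 2032; the standard-time date in Wyntara Zone, 18 February 2032, is inside that window, so Wyntara Zone is at UTC−06:30.
19:00 UTC − 6h30m = 12:30 Wyntara Zone.

12:30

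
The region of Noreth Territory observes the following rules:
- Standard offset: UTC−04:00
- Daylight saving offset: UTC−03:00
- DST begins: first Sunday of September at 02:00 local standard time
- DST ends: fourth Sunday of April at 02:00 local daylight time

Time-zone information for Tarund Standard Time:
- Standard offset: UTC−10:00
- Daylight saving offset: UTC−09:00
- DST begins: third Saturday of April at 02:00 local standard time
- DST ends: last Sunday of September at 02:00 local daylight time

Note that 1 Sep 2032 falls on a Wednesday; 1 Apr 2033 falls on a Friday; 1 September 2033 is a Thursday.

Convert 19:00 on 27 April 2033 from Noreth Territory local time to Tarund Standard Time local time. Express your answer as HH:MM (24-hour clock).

14:00

1 September 2032 is a Wednesday, so the first Sunday is September 5.
1 April 2033 is a Friday, so the first Sunday is April 3 and the fourth is April 24.
Daylight saving runs 5 September 2032 – 24 April 2033; 27 April 2033 is outside that window, so Noreth Territory is on standard time at UTC−04:00.
19:00 Noreth Territory + 4h = 23:00 UTC.
1 April 2033 is a Friday, so the first Saturday is April 2 and the third is April 16.
1 September 2033 is a Thursday, so Sundays fall on 4, 11, 18, 25; the last is September 25.
At the standard offset (UTC−10:00), 23:00 UTC − 10h = 13:00 Tarund Standard Time standard time.
The standard-time date in Tarund Standard Time, 27 April 2033, falls between 16 April and 25 September, so daylight saving is in effect and Tarund Standard Time is at UTC−09:00.
23:00 UTC − 9h = 14:00 Tarund Standard Time.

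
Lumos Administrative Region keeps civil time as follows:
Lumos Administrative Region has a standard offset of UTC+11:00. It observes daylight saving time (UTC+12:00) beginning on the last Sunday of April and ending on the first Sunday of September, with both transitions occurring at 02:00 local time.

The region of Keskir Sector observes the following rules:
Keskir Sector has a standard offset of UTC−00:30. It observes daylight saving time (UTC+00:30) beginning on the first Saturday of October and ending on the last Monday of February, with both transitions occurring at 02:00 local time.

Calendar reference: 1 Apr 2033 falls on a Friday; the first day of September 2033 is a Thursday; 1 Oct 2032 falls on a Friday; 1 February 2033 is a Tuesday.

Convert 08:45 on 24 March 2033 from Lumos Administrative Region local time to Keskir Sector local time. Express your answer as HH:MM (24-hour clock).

21:15

1 April 2033 is a Friday, so Sundays fall on 3, 10, 17, 24; the last is April 24.
1 September 2033 is a Thursday, so the first Sunday is September 4.
24 March 2033 is outside the daylight-saving period (24 April – 4 September), so Lumos Administrative Region is on standard time, UTC+11:00.
08:45 Lumos Administrative Region − 11h = 21:45 UTC (rolling into the previous day, 23 March 2033).
1 October 2032 is a Friday, so the first Saturday is October 2.
1 February 2033 is a Tuesday, so Mondays fall on 7, 14, 21, 28; the last is February 28.
At the standard offset (UTC−00:30), 21:45 UTC − 0h30m = 21:15 Keskir Sector standard time.
The standard-time date in Keskir Sector, 23 March 2033, is outside the daylight-saving period (2 October 2032 – 28 February 2033), so Keskir Sector is on standard time, UTC−00:30.
21:45 UTC − 0h30m = 21:15 Keskir Sector.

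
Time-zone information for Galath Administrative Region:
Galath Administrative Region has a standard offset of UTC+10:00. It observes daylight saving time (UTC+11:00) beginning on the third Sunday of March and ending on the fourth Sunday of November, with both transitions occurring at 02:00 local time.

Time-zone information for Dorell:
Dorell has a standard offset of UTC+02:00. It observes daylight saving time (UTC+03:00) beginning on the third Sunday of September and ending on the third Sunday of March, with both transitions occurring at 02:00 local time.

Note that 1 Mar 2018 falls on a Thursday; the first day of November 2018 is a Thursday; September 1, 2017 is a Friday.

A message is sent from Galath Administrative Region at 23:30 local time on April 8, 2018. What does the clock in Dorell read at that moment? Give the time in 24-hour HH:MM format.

1 March 2018 is a Thursday, so the first Sunday is March 4 and the third is March 18.
1 November 2018 is a Thursday, so the first Sunday is November 4 and the fourth is November 25.
April 8, 2018 falls between 18 March and 25 November, so daylight saving is in effect and Galath Administrative Region is at UTC+11:00.
23:30 Galath Administrative Region − 11h = 12:30 UTC.
1 September 2017 is a Friday, so the first Sunday is September 3 and the third is September 17.
1 March 2018 is a Thursday, so the first Sunday is March 4 and the third is March 18.
At the standard offset (UTC+02:00), 12:30 UTC + 2h = 14:30 Dorell standard time.
The standard-time date in Dorell, April 8, 2018, is outside the daylight-saving period (17 September 2017 – 18 March 2018), so Dorell is on standard time, UTC+02:00.
12:30 UTC + 2h = 14:30 Dorell.

14:30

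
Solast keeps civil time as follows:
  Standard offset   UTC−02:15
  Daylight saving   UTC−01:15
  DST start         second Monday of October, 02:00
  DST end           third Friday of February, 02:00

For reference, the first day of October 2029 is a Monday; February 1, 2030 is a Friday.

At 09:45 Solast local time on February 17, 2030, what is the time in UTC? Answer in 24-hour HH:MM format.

12:00

1 October 2029 is a Monday, so the first Monday is October 1 and the second is October 8.
1 February 2030 is a Friday, so the first Friday is February 1 and the third is February 15.
Daylight saving runs 8 October 2029 – 15 February 2030; February 17, 2030 is outside that window, so Solast is on standard time at UTC−02:15.
09:45 local + 2h15m = 12:00 UTC.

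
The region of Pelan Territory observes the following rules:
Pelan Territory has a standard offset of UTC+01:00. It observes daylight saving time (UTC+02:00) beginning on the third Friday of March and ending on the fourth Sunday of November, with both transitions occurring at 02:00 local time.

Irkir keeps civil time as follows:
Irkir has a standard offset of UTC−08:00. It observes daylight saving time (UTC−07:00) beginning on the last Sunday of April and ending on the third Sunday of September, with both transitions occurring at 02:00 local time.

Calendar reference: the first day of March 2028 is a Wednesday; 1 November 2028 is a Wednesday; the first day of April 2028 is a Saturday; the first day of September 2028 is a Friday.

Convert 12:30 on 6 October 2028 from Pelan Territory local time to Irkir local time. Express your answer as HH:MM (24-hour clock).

1 March 2028 is a Wednesday, so the first Friday is March 3 and the third is March 17.
1 November 2028 is a Wednesday, so the first Sunday is November 5 and the fourth is November 26.
6 October 2028 falls between 17 March and 26 November, so daylight saving is in effect and Pelan Territory is at UTC+02:00.
12:30 Pelan Territory − 2h = 10:30 UTC.
1 April 2028 is a Saturday, so Sundays fall on 2, 9, 16, 23, 30; the last is April 30.
1 September 2028 is a Friday, so the first Sunday is September 3 and the third is September 17.
At the standard offset (UTC−08:00), 10:30 UTC − 8h = 02:30 Irkir standard time.
The standard-time date in Irkir, 6 October 2028, is outside the daylight-saving period (30 April – 17 September), so Irkir is on standard time, UTC−08:00.
10:30 UTC − 8h = 02:30 Irkir.

02:30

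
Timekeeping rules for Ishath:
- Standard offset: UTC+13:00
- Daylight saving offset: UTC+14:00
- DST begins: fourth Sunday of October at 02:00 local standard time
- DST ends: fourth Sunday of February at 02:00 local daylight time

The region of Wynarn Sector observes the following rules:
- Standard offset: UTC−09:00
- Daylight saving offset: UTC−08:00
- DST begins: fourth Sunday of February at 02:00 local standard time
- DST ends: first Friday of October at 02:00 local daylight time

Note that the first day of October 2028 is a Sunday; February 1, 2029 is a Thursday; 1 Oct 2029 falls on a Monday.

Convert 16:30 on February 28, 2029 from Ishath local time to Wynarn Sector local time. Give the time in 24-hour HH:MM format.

19:30

1 October 2028 is a Sunday, so the first Sunday is October 1 and the fourth is October 22.
1 February 2029 is a Thursday, so the first Sunday is February 4 and the fourth is February 25.
February 28, 2029 is outside the daylight-saving period (22 October 2028 – 25 February 2029), so Ishath is on standard time, UTC+13:00.
16:30 Ishath − 13h = 03:30 UTC.
1 February 2029 is a Thursday, so the first Sunday is February 4 and the fourth is February 25.
1 October 2029 is a Monday, so the first Friday is October 5.
At the standard offset (UTC−09:00), 03:30 UTC − 9h = 18:30 Wynarn Sector standard time (rolling into the previous day, 27 February 2029).
The standard-time date in Wynarn Sector, February 27, 2029, lies within the daylight-saving period (25 February – 5 October), so Wynarn Sector is on daylight time, UTC−08:00.
03:30 UTC − 8h = 19:30 Wynarn Sector (rolling into the previous day, 27 February 2029).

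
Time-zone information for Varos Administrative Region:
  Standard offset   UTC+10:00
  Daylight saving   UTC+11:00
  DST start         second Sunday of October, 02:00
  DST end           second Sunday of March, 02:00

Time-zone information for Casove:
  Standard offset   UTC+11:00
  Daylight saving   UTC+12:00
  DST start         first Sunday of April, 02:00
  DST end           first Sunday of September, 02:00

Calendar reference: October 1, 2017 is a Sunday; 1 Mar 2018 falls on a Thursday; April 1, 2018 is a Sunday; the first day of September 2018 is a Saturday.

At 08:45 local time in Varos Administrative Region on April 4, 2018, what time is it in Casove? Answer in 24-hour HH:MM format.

10:45

1 October 2017 is a Sunday, so the first Sunday is October 1 and the second is October 8.
1 March 2018 is a Thursday, so the first Sunday is March 4 and the second is March 11.
April 4, 2018 does not fall between 8 October 2017 and 11 March 2018, so daylight saving is not in effect and Varos Administrative Region is at UTC+10:00.
08:45 Varos Administrative Region − 10h = 22:45 UTC (rolling into the previous day, 3 April 2018).
1 April 2018 is a Sunday, so the first Sunday is April 1.
1 September 2018 is a Saturday, so the first Sunday is September 2.
At the standard offset (UTC+11:00), 22:45 UTC + 11h = 09:45 Casove standard time (rolling into the next day, 4 April 2018).
Daylight saving runs 1 April – 2 September; the standard-time date in Casove, April 4, 2018, is inside that window, so Casove is at UTC+12:00.
22:45 UTC + 12h = 10:45 Casove (rolling into the next day, 4 April 2018).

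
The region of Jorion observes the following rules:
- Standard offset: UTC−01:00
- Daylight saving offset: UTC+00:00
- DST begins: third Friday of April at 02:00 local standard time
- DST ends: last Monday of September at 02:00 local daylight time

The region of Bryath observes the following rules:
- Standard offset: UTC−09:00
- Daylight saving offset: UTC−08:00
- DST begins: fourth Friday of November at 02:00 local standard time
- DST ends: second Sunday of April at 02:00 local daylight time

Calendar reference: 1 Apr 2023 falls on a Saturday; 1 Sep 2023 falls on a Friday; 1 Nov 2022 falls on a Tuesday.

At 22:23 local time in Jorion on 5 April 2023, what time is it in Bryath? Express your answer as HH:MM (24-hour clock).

1 April 2023 is a Saturday, so the first Friday is April 7 and the third is April 21.
1 September 2023 is a Friday, so Mondays fall on 4, 11, 18, 25; the last is September 25.
5 April 2023 does not fall between 21 April and 25 September, so daylight saving is not in effect and Jorion is at UTC−01:00.
22:23 Jorion + 1h = 23:23 UTC.
1 November 2022 is a Tuesday, so the first Friday is November 4 and the fourth is November 25.
1 April 2023 is a Saturday, so the first Sunday is April 2 and the second is April 9.
At the standard offset (UTC−09:00), 23:23 UTC − 9h = 14:23 Bryath standard time.
Daylight saving runs 25 November 2022 – 9 April 2023; the standard-time date in Bryath, 5 April 2023, is inside that window, so Bryath is at UTC−08:00.
23:23 UTC − 8h = 15:23 Bryath.

15:23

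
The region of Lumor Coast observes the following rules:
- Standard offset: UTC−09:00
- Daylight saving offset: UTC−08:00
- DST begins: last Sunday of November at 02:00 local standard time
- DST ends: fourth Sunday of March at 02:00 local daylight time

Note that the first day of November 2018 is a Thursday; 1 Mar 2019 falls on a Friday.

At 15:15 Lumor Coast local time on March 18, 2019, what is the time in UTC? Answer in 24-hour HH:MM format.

1 November 2018 is a Thursday, so Sundays fall on 4, 11, 18, 25; the last is November 25.
1 March 2019 is a Friday, so the first Sunday is March 3 and the fourth is March 24.
March 18, 2019 falls between 25 November 2018 and 24 March 2019, so daylight saving is in effect and Lumor Coast is at UTC−08:00.
15:15 local + 8h = 23:15 UTC.

23:15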